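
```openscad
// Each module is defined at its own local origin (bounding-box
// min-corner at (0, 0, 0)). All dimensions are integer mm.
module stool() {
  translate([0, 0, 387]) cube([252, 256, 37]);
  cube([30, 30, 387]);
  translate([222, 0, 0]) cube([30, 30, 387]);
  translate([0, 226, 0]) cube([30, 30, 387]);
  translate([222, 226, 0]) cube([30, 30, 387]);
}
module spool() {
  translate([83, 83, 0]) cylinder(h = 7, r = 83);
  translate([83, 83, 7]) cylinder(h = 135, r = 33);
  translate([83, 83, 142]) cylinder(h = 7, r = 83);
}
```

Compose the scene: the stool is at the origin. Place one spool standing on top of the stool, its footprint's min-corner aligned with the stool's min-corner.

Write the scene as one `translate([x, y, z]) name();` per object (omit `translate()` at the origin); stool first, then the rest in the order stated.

stool();
translate([0, 0, 424]) spool();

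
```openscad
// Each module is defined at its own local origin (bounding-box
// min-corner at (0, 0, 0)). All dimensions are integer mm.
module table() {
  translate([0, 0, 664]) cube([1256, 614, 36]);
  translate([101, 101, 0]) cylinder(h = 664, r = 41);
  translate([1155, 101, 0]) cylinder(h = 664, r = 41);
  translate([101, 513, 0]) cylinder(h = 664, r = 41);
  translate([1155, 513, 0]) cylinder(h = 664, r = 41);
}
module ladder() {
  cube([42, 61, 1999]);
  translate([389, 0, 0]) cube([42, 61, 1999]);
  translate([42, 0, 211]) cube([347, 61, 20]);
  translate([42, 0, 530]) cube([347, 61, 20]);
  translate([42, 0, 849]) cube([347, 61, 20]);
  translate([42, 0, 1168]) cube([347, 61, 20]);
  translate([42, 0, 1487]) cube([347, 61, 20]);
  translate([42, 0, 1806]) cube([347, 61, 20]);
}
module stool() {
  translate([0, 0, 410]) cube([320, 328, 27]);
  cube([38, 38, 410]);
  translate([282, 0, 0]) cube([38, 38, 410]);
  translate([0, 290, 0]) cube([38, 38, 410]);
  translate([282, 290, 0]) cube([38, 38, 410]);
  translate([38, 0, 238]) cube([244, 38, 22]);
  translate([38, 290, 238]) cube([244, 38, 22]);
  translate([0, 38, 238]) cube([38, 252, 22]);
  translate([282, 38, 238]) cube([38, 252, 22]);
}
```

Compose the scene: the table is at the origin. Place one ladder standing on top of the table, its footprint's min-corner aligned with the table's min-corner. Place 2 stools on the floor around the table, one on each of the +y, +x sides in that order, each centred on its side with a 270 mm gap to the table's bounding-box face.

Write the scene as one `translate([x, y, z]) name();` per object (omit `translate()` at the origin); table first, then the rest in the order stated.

table();
translate([0, 0, 700]) ladder();
translate([468, 884, 0]) stool();
translate([1526, 143, 0]) stool();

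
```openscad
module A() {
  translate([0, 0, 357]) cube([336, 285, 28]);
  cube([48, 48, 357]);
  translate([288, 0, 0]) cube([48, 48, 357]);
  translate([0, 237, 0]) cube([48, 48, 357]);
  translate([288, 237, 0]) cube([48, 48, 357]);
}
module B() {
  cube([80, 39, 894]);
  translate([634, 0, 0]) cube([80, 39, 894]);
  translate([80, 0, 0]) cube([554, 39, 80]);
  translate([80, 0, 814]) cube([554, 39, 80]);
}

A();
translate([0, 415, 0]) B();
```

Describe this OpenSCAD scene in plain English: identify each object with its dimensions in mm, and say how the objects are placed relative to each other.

A is a simple wooden stool: a rectangular seat 336 mm (x) by 285 mm (y), 28 mm thick, top face at z = 385 mm, on four square legs, each 48×48 mm in cross-section. The legs rest on z = 0, each flush with a corner of the seat.

B is a picture frame with a 554×734 mm rectangular opening (x by z) and a uniform 80 mm border on every side. Frame depth is 39 mm along y. It is built from two vertical stiles running the full outside height and two horizontal rails spanning the gap between the stiles.

The picture frame is on the floor beside the stool on its +y side.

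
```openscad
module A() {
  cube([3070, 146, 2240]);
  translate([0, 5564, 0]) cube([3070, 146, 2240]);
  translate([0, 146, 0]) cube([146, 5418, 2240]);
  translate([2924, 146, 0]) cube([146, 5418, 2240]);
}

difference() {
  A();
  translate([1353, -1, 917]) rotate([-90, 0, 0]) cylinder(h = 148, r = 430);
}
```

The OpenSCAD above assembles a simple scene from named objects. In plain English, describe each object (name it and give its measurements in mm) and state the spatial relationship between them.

A is a box-shaped house frame (walls only): outside footprint 3070×5710 mm, wall height 2240 mm, wall thickness 146 mm. The two y-facing walls run the full x-width; the two x-facing walls fit between the inner faces of the y-facing walls.

The house frame has a circular hole of radius 430 mm through its front wall, centred at (x = 1353, z = 917).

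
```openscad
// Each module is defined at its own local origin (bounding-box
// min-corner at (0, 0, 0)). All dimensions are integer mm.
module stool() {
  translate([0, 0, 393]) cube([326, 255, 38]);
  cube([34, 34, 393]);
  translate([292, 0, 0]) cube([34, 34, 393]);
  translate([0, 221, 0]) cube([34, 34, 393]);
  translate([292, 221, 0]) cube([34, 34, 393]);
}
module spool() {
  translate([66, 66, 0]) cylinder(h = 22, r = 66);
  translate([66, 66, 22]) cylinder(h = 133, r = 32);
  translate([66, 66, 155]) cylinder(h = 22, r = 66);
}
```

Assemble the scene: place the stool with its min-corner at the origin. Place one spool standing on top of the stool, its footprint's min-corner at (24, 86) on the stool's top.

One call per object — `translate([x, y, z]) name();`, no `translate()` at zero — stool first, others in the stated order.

stool();
translate([24, 86, 431]) spool();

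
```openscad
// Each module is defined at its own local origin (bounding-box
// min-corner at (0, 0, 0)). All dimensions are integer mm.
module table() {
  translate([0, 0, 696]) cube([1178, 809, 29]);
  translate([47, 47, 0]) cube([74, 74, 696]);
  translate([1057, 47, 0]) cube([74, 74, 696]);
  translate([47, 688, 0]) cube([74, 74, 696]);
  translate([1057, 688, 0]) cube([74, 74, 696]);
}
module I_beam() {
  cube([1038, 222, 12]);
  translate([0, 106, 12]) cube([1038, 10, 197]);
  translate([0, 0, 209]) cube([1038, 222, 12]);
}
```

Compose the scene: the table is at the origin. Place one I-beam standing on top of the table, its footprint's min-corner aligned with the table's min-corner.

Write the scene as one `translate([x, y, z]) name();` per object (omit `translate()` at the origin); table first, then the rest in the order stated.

table();
translate([0, 0, 725]) I_beam();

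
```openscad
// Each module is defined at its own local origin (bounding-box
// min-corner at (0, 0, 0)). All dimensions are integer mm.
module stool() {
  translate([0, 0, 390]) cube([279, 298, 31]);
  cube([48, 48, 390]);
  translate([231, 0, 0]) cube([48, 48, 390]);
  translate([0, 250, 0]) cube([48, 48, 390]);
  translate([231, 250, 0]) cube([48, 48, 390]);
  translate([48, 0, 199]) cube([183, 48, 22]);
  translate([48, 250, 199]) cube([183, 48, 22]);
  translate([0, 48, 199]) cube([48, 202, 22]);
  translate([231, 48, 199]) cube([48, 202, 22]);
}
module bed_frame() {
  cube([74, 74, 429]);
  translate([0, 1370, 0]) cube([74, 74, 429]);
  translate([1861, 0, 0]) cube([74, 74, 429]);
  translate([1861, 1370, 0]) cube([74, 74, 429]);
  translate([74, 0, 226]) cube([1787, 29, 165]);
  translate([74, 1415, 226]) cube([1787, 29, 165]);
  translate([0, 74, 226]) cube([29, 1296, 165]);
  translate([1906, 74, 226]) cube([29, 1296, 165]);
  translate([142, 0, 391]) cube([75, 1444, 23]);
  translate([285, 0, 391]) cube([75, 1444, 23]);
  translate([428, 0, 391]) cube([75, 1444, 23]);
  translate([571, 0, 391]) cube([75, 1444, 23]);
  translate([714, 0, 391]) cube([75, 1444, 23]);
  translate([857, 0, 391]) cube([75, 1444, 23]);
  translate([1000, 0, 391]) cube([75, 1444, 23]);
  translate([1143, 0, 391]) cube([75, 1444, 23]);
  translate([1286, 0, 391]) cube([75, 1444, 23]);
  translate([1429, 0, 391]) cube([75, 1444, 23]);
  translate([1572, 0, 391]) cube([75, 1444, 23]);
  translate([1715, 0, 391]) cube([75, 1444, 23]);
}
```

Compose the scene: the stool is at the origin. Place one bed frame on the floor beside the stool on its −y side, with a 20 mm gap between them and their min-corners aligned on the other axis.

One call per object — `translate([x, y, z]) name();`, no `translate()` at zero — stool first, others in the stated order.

stool();
translate([0, -1464, 0]) bed_frame();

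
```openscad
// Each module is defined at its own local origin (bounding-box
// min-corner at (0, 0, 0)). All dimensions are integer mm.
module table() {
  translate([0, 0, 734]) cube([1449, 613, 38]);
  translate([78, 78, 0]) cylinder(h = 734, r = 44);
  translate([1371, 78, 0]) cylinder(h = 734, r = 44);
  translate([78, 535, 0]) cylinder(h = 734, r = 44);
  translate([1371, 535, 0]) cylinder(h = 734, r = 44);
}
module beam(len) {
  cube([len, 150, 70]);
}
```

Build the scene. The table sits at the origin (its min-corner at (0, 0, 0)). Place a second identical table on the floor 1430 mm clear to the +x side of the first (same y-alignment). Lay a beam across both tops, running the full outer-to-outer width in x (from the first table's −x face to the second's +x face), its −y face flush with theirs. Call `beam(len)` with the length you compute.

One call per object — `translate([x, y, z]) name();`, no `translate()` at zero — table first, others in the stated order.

table();
translate([2879, 0, 0]) table();
translate([0, 0, 772]) beam(4328);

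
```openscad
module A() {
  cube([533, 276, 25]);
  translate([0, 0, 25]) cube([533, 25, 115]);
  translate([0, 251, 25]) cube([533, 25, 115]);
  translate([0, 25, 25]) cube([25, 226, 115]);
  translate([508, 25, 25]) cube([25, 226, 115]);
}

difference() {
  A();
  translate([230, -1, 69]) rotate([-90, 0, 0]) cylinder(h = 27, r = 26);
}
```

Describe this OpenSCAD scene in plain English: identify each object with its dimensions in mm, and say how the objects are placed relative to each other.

A is an open-topped rectangular box: outside dimensions 533×276×140 mm, with a uniform wall and base thickness of 25 mm. The base is a full 533×276 slab on the floor; four walls sit on top of the base. The front and back walls (the −y and +y sides) span the full width; the two side walls fit between them.

The open box has a circular hole of radius 26 mm through its front wall, centred at (x = 230, z = 69).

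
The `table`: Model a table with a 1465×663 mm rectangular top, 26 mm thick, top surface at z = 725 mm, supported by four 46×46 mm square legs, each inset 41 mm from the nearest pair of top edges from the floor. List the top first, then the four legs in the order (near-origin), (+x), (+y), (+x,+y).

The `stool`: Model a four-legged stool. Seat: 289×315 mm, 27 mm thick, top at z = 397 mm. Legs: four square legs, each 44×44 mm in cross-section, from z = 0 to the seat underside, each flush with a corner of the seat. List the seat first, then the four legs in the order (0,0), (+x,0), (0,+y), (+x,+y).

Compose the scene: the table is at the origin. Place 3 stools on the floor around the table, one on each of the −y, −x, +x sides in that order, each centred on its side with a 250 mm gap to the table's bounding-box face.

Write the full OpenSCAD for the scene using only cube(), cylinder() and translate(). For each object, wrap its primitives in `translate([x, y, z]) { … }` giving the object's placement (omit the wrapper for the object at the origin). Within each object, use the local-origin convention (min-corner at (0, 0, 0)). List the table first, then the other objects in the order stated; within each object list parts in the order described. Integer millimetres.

translate([0, 0, 699]) cube([1465, 663, 26]);
translate([41, 41, 0]) cube([46, 46, 699]);
translate([1378, 41, 0]) cube([46, 46, 699]);
translate([41, 576, 0]) cube([46, 46, 699]);
translate([1378, 576, 0]) cube([46, 46, 699]);
translate([588, -565, 0]) {
  translate([0, 0, 370]) cube([289, 315, 27]);
  cube([44, 44, 370]);
  translate([245, 0, 0]) cube([44, 44, 370]);
  translate([0, 271, 0]) cube([44, 44, 370]);
  translate([245, 271, 0]) cube([44, 44, 370]);
}
translate([-539, 174, 0]) {
  translate([0, 0, 370]) cube([289, 315, 27]);
  cube([44, 44, 370]);
  translate([245, 0, 0]) cube([44, 44, 370]);
  translate([0, 271, 0]) cube([44, 44, 370]);
  translate([245, 271, 0]) cube([44, 44, 370]);
}
translate([1715, 174, 0]) {
  translate([0, 0, 370]) cube([289, 315, 27]);
  cube([44, 44, 370]);
  translate([245, 0, 0]) cube([44, 44, 370]);
  translate([0, 271, 0]) cube([44, 44, 370]);
  translate([245, 271, 0]) cube([44, 44, 370]);
}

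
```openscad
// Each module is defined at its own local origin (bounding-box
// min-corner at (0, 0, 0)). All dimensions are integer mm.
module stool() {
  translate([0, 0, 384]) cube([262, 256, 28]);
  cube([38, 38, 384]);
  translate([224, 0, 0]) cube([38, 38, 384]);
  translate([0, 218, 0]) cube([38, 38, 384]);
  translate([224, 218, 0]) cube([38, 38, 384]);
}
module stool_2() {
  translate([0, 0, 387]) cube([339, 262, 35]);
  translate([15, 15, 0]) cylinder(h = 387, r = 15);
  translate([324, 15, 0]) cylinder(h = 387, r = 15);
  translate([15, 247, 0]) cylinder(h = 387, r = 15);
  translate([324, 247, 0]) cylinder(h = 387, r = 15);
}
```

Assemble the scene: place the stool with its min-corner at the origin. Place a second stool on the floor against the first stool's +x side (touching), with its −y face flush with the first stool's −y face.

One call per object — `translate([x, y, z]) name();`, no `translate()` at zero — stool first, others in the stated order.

stool();
translate([262, 0, 0]) stool_2();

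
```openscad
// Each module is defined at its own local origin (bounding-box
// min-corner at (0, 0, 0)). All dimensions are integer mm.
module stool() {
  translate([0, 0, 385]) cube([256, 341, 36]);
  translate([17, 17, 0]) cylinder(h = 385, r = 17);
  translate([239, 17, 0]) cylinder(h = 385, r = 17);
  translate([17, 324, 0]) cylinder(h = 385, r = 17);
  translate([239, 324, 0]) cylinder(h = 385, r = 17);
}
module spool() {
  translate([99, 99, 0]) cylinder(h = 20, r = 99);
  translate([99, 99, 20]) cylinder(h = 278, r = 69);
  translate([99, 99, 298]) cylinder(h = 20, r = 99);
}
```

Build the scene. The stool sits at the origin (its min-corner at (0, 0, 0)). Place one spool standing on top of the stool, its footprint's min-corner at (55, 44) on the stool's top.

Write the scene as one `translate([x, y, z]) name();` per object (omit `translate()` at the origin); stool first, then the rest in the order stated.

stool();
translate([55, 44, 421]) spool();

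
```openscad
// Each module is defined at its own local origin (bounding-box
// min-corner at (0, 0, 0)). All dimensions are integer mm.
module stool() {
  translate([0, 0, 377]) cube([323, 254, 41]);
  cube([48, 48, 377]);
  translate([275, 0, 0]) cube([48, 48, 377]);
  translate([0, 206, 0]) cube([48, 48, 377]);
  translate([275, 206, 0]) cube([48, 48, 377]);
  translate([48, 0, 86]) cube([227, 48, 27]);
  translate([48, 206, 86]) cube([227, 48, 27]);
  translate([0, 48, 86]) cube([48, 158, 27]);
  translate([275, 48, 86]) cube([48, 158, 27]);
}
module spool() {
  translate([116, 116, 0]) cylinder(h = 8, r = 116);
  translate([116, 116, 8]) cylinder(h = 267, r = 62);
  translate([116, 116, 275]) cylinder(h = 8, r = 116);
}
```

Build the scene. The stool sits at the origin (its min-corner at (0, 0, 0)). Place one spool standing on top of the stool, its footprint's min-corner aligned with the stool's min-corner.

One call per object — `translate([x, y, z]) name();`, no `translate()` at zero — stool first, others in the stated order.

stool();
translate([0, 0, 418]) spool();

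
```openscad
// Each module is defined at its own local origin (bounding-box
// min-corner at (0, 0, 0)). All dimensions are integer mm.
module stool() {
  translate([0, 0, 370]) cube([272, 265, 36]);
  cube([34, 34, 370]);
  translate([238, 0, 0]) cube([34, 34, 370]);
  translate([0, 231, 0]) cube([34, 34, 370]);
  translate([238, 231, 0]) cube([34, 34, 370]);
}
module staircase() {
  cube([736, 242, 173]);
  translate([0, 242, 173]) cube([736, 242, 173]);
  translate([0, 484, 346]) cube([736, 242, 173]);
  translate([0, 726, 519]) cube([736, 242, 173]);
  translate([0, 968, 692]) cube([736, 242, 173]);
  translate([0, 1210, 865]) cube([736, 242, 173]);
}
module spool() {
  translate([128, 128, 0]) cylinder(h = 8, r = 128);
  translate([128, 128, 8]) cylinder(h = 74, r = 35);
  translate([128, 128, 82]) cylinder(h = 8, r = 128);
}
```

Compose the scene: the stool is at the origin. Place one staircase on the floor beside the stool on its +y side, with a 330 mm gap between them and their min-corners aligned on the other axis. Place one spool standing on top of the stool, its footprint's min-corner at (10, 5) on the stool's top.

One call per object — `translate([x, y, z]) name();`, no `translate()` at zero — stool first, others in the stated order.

stool();
translate([0, 595, 0]) staircase();
translate([10, 5, 406]) spool();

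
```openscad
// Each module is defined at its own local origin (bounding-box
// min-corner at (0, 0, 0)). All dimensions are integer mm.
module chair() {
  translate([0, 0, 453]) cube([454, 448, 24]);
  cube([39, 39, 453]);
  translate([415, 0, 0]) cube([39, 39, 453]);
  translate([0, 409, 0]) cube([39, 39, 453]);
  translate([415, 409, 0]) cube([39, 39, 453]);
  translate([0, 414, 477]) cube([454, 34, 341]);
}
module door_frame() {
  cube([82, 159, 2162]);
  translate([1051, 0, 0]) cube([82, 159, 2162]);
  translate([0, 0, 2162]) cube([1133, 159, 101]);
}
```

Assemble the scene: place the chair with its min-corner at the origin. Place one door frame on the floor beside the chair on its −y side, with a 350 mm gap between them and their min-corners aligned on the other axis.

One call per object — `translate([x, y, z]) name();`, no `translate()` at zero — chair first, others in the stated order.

chair();
translate([0, -509, 0]) door_frame();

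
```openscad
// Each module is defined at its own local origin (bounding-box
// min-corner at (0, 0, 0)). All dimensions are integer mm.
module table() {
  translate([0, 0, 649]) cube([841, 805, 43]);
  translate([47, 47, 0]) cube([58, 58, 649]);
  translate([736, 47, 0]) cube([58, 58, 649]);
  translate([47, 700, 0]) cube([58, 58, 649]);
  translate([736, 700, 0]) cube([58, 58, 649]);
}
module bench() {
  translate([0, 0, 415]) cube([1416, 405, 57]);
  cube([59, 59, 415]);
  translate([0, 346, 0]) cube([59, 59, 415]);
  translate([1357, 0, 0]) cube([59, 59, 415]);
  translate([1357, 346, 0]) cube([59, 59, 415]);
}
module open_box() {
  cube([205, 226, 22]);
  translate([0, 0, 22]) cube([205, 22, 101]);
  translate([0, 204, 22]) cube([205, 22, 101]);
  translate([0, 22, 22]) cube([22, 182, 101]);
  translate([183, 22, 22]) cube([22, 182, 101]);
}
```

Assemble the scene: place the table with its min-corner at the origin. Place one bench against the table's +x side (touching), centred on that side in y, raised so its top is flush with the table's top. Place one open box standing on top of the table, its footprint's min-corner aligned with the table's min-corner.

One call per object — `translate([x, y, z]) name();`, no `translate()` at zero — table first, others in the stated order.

table();
translate([841, 200, 220]) bench();
translate([0, 0, 692]) open_box();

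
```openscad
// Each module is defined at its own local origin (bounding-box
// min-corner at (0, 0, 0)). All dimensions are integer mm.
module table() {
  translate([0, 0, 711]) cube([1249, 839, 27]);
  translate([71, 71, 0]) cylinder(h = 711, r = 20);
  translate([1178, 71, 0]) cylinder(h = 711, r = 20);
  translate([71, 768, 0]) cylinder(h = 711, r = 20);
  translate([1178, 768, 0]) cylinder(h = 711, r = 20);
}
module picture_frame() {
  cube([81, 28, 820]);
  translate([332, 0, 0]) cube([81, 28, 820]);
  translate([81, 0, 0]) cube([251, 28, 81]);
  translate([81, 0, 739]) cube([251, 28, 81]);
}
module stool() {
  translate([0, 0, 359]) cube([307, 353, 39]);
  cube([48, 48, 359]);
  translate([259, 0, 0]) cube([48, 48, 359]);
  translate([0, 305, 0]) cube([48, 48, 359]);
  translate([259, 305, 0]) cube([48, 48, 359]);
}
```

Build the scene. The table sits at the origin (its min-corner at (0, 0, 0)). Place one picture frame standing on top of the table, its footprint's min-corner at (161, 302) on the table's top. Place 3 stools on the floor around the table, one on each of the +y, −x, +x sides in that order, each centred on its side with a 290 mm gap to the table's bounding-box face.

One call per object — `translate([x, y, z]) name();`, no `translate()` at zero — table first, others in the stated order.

table();
translate([161, 302, 738]) picture_frame();
translate([471, 1129, 0]) stool();
translate([-597, 243, 0]) stool();
translate([1539, 243, 0]) stool();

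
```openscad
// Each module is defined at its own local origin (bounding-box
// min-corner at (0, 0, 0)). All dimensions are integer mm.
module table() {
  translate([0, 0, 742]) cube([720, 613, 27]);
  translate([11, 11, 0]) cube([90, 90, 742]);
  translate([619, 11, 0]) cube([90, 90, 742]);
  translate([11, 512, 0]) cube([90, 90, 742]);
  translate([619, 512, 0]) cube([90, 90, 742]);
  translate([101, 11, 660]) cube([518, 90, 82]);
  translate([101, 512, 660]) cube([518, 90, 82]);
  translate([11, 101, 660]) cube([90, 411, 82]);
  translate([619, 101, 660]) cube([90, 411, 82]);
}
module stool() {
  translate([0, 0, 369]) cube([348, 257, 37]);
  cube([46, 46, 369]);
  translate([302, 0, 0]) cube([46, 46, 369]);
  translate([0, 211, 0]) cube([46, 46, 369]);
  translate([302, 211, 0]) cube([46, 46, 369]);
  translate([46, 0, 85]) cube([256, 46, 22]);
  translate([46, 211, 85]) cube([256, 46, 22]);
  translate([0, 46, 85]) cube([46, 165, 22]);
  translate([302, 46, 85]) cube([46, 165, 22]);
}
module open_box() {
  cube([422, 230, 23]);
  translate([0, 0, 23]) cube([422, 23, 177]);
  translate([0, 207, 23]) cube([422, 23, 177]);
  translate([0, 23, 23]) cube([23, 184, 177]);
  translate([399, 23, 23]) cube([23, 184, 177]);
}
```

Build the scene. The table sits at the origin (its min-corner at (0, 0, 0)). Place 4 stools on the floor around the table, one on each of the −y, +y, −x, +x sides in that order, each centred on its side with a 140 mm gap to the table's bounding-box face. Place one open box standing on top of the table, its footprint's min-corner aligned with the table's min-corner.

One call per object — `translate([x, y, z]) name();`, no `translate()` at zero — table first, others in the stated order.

table();
translate([186, -397, 0]) stool();
translate([186, 753, 0]) stool();
translate([-488, 178, 0]) stool();
translate([860, 178, 0]) stool();
translate([0, 0, 769]) open_box();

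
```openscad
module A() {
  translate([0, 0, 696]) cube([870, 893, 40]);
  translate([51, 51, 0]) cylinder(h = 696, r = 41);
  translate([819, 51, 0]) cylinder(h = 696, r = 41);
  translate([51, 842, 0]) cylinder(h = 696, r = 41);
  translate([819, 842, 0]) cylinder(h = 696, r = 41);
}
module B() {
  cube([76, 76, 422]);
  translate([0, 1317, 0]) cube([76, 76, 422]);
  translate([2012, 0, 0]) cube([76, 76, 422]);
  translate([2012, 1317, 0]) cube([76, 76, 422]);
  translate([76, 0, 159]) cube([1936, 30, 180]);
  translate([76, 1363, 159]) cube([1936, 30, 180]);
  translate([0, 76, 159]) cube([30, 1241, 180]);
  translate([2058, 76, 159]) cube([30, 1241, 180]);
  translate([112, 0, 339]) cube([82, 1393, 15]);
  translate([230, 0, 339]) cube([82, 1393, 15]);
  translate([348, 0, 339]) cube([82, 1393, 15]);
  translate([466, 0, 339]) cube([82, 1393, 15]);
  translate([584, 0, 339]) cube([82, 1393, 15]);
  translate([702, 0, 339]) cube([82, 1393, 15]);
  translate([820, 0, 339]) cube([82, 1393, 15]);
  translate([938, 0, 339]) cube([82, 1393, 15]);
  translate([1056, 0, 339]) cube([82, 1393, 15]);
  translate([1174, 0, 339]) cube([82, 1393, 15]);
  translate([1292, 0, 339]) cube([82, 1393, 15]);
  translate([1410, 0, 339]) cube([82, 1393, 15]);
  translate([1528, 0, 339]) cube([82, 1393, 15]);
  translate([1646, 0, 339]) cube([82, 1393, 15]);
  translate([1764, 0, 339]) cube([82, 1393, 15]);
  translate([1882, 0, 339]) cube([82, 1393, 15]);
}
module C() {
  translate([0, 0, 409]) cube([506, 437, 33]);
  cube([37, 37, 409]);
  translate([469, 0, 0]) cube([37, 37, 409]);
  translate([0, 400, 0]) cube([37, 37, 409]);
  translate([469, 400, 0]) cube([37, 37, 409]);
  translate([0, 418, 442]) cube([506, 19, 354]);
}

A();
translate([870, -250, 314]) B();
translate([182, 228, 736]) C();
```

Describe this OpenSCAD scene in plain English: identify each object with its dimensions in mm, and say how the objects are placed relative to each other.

A is a rectangular dining table. The top is 870×893×40 mm with its upper surface at z = 736 mm. It stands on four round legs of 82 mm diameter, each leg's bounding box inset 10 mm from the nearest pair of top edges, running from the floor to the underside of the top.

B is a bed frame 2088 mm long (x) by 1393 mm wide (y). Four 76×76 mm corner posts, 422 mm tall, at the corners of the footprint. Four rails of 30 mm thickness and 180 mm height run between adjacent posts with their undersides at z = 159 mm, their outer faces flush with the outside of the frame (the two x-running rails run between the posts' inner faces; the two y-running rails run between the posts' inner faces). 16 slats, each 82 mm wide (x) and 15 mm thick, lie across the top of the two x-running rails, running the full 1393 mm width of the frame in y; the slats are evenly spaced along x between the inner faces of the end posts with equal gaps (rounded down to the nearest mm) at the −x end and between each pair — any rounding remainder accumulates at the +x end.

C is a chair: 506×437 mm seat, 33 mm thick, top at z = 442 mm, on four 37 mm square corner legs flush with the seat edges. A 19 mm thick backrest slab spans the full seat width, extending 354 mm above the seat top, its back face flush with the seat's +y edge.

The bed frame is beside the table with their tops flush at z = 736. The chair is on top of the table, centred.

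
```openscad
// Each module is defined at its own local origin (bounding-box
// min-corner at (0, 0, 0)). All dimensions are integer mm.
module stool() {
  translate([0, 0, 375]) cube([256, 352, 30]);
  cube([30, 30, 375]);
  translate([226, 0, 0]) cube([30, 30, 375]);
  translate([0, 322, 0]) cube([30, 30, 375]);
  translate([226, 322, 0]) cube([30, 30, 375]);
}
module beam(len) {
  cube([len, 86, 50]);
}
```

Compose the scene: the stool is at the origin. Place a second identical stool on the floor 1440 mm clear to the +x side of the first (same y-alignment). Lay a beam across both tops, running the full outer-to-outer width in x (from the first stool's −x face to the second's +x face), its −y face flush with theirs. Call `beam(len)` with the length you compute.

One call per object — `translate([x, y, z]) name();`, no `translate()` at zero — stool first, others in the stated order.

stool();
translate([1696, 0, 0]) stool();
translate([0, 0, 405]) beam(1952);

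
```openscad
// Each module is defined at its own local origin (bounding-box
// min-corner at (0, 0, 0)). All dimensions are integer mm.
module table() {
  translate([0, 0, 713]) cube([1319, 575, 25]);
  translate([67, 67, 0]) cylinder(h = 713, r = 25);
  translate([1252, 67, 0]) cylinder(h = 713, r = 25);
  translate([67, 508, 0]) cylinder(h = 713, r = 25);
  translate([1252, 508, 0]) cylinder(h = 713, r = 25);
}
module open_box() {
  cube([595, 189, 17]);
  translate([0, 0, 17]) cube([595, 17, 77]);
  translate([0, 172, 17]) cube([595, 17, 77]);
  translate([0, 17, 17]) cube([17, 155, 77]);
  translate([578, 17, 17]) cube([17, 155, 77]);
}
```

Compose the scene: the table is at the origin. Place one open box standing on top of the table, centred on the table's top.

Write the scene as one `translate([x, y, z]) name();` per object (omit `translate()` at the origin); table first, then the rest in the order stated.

table();
translate([362, 193, 738]) open_box();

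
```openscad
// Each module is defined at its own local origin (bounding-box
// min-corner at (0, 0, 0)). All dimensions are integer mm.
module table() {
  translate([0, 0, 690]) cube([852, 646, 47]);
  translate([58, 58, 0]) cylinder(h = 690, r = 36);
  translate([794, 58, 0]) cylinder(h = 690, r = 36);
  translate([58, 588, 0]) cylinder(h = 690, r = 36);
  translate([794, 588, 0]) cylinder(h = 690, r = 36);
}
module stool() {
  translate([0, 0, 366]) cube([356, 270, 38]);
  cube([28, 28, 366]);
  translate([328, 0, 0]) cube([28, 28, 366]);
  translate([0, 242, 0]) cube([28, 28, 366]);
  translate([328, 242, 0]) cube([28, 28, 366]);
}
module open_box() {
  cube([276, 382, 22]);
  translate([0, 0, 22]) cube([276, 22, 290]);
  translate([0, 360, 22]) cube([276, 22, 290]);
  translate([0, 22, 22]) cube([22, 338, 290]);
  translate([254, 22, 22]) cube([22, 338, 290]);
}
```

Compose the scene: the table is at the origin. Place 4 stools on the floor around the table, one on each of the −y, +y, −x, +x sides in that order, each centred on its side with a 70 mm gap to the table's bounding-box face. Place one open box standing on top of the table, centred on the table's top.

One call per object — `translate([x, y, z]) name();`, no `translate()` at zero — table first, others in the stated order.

table();
translate([248, -340, 0]) stool();
translate([248, 716, 0]) stool();
translate([-426, 188, 0]) stool();
translate([922, 188, 0]) stool();
translate([288, 132, 737]) open_box();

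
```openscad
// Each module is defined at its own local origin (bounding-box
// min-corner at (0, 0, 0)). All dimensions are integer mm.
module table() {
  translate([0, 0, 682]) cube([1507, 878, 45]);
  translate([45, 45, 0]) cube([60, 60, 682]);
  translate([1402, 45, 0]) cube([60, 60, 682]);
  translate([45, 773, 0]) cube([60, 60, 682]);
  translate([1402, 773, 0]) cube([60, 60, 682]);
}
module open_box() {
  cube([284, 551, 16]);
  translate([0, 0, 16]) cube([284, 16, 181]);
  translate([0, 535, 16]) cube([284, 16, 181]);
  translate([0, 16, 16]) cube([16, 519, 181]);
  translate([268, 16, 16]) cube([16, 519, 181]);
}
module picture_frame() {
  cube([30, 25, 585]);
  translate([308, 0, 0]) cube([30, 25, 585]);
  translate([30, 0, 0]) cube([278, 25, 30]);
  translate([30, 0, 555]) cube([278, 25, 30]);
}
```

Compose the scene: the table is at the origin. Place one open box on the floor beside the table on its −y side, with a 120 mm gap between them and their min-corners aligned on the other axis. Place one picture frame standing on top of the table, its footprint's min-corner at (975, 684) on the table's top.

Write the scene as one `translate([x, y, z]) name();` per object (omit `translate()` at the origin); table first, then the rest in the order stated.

table();
translate([0, -671, 0]) open_box();
translate([975, 684, 727]) picture_frame();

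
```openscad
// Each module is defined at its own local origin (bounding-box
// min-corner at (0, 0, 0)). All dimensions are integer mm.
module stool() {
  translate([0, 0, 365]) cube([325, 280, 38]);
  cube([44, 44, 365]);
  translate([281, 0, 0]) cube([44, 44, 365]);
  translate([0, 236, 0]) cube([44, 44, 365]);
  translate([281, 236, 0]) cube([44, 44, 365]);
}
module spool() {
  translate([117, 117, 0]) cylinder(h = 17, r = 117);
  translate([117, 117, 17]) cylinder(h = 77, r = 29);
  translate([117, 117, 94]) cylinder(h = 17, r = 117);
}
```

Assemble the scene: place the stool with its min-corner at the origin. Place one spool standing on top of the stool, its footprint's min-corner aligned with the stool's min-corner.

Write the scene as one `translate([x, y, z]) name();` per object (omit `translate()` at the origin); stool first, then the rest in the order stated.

stool();
translate([0, 0, 403]) spool();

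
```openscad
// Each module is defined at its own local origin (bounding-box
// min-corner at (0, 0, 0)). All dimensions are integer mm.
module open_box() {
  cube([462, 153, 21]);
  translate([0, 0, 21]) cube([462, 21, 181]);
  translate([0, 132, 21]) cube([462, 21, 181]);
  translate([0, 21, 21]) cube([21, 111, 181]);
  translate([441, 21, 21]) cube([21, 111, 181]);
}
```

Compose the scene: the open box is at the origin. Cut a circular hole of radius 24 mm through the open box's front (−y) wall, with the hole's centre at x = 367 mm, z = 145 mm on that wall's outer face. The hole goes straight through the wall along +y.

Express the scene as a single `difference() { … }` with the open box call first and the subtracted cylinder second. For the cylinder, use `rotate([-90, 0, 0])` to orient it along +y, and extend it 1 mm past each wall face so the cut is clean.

difference() {
  open_box();
  translate([367, -1, 145]) rotate([-90, 0, 0]) cylinder(h = 23, r = 24);
}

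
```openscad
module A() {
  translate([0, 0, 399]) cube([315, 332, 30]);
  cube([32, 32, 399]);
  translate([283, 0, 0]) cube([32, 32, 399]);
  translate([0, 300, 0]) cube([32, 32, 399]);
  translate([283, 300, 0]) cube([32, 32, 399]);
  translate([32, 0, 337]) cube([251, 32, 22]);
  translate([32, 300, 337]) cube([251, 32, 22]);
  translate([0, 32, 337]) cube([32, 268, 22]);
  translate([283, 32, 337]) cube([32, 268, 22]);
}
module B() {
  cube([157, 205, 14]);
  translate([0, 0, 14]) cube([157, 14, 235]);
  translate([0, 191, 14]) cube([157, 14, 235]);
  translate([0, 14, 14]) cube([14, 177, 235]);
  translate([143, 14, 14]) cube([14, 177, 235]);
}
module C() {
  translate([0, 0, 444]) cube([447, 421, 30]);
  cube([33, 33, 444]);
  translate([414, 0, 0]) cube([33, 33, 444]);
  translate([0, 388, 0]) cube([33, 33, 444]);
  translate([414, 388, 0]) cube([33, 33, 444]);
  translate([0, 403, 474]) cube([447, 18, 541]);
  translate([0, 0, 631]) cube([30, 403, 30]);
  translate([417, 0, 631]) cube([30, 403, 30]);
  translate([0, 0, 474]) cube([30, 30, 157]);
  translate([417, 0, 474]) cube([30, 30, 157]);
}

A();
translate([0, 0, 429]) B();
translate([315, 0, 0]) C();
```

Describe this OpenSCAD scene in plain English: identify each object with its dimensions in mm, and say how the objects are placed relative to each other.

A is a four-legged stool. The seat is a 315×332×30 mm slab whose top surface is at z = 429 mm; four square legs, each 32×32 mm in cross-section, run from the floor (z = 0) to the underside of the seat, each flush with a corner of the seat. Four stretchers, 32 mm wide and 22 mm tall, connect adjacent legs with their undersides at z = 337 mm, each running between the inner faces of the legs it joins and aligned with the legs' outer faces on the other axis.

B is an open storage box with external size 157×205×249 mm and wall thickness 14 mm (the base is also 14 mm thick). The base covers the whole footprint; the four walls stand on the base, with the y-facing walls full-width and the x-facing walls fitting between their inner faces.

C is a chair: 447×421 mm seat, 30 mm thick, top at z = 474 mm, on four 33 mm square corner legs flush with the seat edges. A 18 mm thick backrest slab spans the full seat width, extending 541 mm above the seat top, its back face flush with the seat's +y edge. Two armrests of 30×30 mm section run along each side from the seat's front edge to the front of the backrest, top faces 187 mm above the seat top and outer faces flush with the seat's x-edges; a 30×30 mm post under the front of each armrest stands on the seat at the front corner.

The open box is on top of the stool. The chair is against the stool's +x side, with their −y faces flush.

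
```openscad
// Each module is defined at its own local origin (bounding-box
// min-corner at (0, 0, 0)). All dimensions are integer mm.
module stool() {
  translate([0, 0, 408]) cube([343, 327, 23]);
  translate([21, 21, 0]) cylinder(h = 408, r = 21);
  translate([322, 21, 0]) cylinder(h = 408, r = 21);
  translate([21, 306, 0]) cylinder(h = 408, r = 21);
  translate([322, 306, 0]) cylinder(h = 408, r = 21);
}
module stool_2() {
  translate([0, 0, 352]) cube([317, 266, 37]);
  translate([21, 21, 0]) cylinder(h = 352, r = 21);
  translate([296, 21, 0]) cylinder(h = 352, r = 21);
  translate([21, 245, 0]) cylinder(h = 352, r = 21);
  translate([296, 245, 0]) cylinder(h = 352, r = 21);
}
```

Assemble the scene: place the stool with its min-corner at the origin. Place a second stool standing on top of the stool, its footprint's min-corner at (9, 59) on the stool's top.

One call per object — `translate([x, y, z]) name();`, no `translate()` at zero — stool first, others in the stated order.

stool();
translate([9, 59, 431]) stool_2();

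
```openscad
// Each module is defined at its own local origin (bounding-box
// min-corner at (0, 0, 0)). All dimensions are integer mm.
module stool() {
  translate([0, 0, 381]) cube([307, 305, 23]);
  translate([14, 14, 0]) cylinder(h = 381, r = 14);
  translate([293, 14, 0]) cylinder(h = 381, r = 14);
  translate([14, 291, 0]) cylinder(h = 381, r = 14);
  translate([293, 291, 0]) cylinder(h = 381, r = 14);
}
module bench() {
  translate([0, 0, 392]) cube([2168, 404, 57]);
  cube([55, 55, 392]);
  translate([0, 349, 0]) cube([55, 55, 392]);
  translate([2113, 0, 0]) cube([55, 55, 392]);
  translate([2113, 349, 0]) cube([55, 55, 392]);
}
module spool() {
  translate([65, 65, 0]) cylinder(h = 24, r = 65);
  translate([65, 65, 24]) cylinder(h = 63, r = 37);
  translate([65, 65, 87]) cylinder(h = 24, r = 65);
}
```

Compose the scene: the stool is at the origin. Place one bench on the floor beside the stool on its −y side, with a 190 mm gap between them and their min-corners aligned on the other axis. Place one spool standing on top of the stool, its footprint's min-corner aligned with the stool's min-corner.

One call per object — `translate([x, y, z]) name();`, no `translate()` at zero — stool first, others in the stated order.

stool();
translate([0, -594, 0]) bench();
translate([0, 0, 404]) spool();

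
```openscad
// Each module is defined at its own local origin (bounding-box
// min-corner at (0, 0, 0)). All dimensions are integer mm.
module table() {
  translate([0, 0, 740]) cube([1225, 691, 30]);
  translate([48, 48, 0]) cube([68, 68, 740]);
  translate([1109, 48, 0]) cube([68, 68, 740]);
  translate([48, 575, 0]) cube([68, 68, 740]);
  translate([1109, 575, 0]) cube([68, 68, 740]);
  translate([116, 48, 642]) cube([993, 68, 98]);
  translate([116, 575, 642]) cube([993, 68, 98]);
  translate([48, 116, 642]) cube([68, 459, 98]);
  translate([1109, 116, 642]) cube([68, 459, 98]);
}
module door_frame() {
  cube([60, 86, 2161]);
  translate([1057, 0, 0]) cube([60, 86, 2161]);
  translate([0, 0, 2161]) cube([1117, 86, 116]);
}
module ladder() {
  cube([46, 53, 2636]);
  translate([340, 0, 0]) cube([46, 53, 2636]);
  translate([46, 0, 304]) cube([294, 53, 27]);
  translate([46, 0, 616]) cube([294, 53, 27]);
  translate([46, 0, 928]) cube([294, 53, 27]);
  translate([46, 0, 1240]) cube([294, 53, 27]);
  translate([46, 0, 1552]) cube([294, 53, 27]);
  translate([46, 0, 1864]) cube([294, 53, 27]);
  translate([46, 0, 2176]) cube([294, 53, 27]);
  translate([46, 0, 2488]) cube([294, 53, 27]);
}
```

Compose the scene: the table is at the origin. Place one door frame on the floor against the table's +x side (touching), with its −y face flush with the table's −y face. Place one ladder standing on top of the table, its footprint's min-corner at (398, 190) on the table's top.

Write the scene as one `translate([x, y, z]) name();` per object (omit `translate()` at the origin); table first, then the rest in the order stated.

table();
translate([1225, 0, 0]) door_frame();
translate([398, 190, 770]) ladder();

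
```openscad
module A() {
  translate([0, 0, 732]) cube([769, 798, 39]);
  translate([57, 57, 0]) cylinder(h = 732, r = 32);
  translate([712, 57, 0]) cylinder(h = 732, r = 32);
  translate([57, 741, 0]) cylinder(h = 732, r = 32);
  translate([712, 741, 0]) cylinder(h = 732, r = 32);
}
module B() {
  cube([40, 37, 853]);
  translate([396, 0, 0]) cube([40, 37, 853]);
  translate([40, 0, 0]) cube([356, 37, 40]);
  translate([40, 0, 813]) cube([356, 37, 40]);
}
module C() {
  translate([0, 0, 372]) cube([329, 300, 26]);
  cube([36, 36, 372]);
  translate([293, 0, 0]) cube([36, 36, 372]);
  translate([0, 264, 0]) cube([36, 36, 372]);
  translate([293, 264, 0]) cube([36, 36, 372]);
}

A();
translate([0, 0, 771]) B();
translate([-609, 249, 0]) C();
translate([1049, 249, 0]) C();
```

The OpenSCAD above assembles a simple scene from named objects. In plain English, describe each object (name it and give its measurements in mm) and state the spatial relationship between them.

A is a table with a 769×798 mm rectangular top, 39 mm thick, top surface at z = 771 mm, supported by four round legs of 64 mm diameter, each leg's bounding box inset 25 mm from the nearest pair of top edges, running from the floor.

B is a rectangular picture frame lying in the x–z plane (depth along y). The opening is 356 mm wide (x) by 773 mm tall (z), surrounded by a border 40 mm wide on all four sides. The frame is 37 mm deep and is made of two full-height vertical stiles with two horizontal rails fitted between them.

C is a simple wooden stool: a rectangular seat 329 mm (x) by 300 mm (y), 26 mm thick, top face at z = 398 mm, on four square legs, each 36×36 mm in cross-section. The legs rest on z = 0, each flush with a corner of the seat.

The picture frame is on top of the table. Two stools sit around the table at the −x, +x sides.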